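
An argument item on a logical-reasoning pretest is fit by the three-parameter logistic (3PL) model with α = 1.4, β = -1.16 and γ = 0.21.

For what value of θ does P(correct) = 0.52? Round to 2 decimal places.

-1.47

P(θ) = γ + (1 − γ) · 1 / (1 + exp(−α(θ − β)))
Remove guessing floor: (0.52 − 0.21)/(1 − 0.21) = 0.3924
logit = ln(0.3924/0.6076) = -0.4372
θ = β + logit/(α) = -1.16 + (-0.4372)/1.4000 = -1.4723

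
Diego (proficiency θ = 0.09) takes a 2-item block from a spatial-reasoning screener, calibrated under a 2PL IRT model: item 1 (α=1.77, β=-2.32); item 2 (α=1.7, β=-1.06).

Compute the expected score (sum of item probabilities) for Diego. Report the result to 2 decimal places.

P(θ) = 1 / (1 + exp(−α(θ − β)))
P_1 = 1/(1+e^{-4.2657}) = 0.9862
P_2 = 1/(1+e^{-1.9550}) = 0.8760
E[score] = 0.9862 + 0.8760 = 1.8621

1.86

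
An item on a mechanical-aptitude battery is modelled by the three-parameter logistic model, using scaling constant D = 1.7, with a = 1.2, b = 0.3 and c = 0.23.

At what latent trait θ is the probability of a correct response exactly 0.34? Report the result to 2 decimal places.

-0.58

P(θ) = c + (1 − c) · 1 / (1 + exp(−D·a(θ − b)))
Remove guessing floor: (0.34 − 0.23)/(1 − 0.23) = 0.1429
logit = ln(0.1429/0.8571) = -1.7918
θ = b + logit/(1.7·a) = 0.3 + (-1.7918)/2.0400 = -0.5783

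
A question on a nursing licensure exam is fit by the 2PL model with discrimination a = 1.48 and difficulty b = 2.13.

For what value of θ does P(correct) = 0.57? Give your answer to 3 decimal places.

2.320

P(θ) = 1 / (1 + exp(−a(θ − b)))
logit = ln(0.5700/0.4300) = 0.2819
θ = b + logit/(a) = 2.13 + 0.2819/1.4800 = 2.3204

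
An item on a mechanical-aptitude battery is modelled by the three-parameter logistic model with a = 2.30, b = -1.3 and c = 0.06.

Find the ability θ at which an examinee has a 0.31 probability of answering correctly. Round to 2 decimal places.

P(θ) = c + (1 − c) · 1 / (1 + exp(−a(θ − b)))
Remove guessing floor: (0.31 − 0.06)/(1 − 0.06) = 0.2660
logit = ln(0.2660/0.7340) = -1.0152
θ = b + logit/(a) = -1.3 + (-1.0152)/2.3000 = -1.7414

-1.74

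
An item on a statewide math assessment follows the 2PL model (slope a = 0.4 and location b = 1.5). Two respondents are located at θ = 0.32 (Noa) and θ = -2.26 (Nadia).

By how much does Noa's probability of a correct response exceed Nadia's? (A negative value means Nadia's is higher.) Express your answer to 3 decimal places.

P(θ) = 1 / (1 + exp(−a(θ − b)))
P(Noa) = 0.3841  [exponent -0.4720]
P(Nadia) = 0.1818  [exponent -1.5040]
Difference = 0.3841 − 0.1818 = 0.2023

0.202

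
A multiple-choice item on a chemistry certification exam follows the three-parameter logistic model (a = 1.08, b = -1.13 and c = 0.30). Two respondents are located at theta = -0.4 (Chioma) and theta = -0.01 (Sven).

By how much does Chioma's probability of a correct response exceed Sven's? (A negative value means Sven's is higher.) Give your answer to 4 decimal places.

P(theta) = c + (1 − c) · 1 / (1 + exp(−a(theta − b)))
P(Chioma) = 0.7812  [exponent 0.7884]
P(Sven) = 0.8392  [exponent 1.2096]
Difference = 0.7812 − 0.8392 = -0.0579

-0.0579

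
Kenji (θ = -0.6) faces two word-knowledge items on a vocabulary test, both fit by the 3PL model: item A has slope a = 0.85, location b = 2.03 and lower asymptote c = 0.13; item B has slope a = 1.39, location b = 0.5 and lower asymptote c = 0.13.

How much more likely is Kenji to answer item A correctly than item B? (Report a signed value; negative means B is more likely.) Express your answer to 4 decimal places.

-0.0709

P(θ) = c + (1 − c) · 1 / (1 + exp(−a(θ − b)))
P_A = 0.2140
P_B = 0.2850
P_A − P_B = -0.0709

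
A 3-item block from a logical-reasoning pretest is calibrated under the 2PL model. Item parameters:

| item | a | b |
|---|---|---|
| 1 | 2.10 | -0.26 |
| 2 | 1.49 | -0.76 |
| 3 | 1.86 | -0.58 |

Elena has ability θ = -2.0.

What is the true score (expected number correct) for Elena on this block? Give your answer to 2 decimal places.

P(θ) = 1 / (1 + exp(−a(θ − b)))
P_1 = 1/(1+e^{3.6540}) = 0.0252
P_2 = 1/(1+e^{1.8476}) = 0.1362
P_3 = 1/(1+e^{2.6412}) = 0.0665
E[score] = 0.0252 + 0.1362 + 0.0665 = 0.2279

0.23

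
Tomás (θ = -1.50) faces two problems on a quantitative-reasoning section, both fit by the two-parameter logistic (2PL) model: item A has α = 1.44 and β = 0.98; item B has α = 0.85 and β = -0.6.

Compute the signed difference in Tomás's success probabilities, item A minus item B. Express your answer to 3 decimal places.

P(θ) = 1 / (1 + exp(−α(θ − β)))
P_A = 0.0274
P_B = 0.3176
P_A − P_B = -0.2902

-0.290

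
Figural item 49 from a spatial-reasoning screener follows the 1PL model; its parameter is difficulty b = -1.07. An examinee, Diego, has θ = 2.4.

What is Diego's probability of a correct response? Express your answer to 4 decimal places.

0.9698

P(θ) = 1 / (1 + exp(−(θ − b)))
Exponent: (2.4 − (-1.07)) = 3.4700
1/(1 + e^{-3.4700}) = 0.9698
P = 0.9698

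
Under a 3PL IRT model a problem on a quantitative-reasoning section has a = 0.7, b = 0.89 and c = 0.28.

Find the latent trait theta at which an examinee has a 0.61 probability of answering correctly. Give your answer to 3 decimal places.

0.651

P(theta) = c + (1 − c) · 1 / (1 + exp(−a(theta − b)))
Remove guessing floor: (0.61 − 0.28)/(1 − 0.28) = 0.4583
logit = ln(0.4583/0.5417) = -0.1671
theta = b + logit/(a) = 0.89 + (-0.1671)/0.7000 = 0.6514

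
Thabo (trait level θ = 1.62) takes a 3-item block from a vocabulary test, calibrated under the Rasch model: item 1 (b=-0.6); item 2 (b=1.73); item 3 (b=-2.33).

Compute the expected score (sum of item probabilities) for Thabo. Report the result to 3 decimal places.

P(θ) = 1 / (1 + exp(−(θ − b)))
P_1 = 1/(1+e^{-2.2200}) = 0.9020
P_2 = 1/(1+e^{0.1100}) = 0.4725
P_3 = 1/(1+e^{-3.9500}) = 0.9811
E[score] = 0.9020 + 0.4725 + 0.9811 = 2.3557

2.356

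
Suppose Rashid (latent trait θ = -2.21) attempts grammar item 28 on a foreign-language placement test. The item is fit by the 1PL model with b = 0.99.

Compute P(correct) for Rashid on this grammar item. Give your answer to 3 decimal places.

P(θ) = 1 / (1 + exp(−(θ − b)))
Exponent: (-2.21 − 0.99) = -3.2000
1/(1 + e^{3.2000}) = 0.0392
P = 0.0392

0.039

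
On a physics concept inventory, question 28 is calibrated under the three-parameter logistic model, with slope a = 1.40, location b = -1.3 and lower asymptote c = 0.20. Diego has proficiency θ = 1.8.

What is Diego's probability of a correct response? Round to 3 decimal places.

P(θ) = c + (1 − c) · 1 / (1 + exp(−a(θ − b)))
Exponent: 1.40 × (1.8 − (-1.3)) = 4.3400
1/(1 + e^{-4.3400}) = 0.9871
P = 0.20 + 0.80 × 0.9871 = 0.9897

0.990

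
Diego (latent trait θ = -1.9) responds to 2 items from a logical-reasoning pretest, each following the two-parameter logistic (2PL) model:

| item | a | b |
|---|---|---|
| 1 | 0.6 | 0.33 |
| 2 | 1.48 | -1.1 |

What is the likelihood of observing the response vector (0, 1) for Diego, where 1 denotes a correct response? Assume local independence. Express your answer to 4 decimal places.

0.1856

P(θ) = 1 / (1 + exp(−a(θ − b)))
P_1 = 1/(1+e^{1.3380}) = 0.2078
P_2 = 1/(1+e^{1.1840}) = 0.2343
L = (1−P_1) × P_2 = 0.7922 × 0.2343 = 0.18563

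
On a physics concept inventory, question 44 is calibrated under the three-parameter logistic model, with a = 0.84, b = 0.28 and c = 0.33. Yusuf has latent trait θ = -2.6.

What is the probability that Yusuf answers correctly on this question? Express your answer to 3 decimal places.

P(θ) = c + (1 − c) · 1 / (1 + exp(−a(θ − b)))
Exponent: 0.84 × (-2.6 − 0.28) = -2.4192
1/(1 + e^{2.4192}) = 0.0817
P = 0.33 + 0.67 × 0.0817 = 0.3848

0.385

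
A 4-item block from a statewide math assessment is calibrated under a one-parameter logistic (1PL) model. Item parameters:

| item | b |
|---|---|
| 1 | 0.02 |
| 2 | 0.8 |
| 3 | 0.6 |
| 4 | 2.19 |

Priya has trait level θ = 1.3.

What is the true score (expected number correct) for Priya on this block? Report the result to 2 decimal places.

P(θ) = 1 / (1 + exp(−(θ − b)))
P_1 = 1/(1+e^{-1.2800}) = 0.7824
P_2 = 1/(1+e^{-0.5000}) = 0.6225
P_3 = 1/(1+e^{-0.7000}) = 0.6682
P_4 = 1/(1+e^{0.8900}) = 0.2911
E[score] = 0.7824 + 0.6225 + 0.6682 + 0.2911 = 2.3642

2.36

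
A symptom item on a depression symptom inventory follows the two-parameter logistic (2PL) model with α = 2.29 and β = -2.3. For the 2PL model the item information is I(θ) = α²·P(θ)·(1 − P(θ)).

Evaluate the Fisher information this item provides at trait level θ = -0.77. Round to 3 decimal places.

P = 1/(1+e^{-3.5037}) = 0.9708
P(1−P) = 0.9708 × 0.0292 = 0.0284
I = α² × P(1−P) = 2.29² × 0.0284 = 0.14869

0.149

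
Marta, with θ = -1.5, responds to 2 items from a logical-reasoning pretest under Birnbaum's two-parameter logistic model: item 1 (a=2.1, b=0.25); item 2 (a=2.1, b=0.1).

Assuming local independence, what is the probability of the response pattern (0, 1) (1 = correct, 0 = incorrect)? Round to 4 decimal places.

0.0327

P(θ) = 1 / (1 + exp(−a(θ − b)))
P_1 = 1/(1+e^{3.6750}) = 0.0247
P_2 = 1/(1+e^{3.3600}) = 0.0336
L = (1−P_1) × P_2 = 0.9753 × 0.0336 = 0.03274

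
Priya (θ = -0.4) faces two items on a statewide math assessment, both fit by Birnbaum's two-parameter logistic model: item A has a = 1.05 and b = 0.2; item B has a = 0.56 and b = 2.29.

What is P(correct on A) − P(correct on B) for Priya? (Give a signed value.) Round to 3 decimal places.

0.166

P(θ) = 1 / (1 + exp(−a(θ − b)))
P_A = 0.3475
P_B = 0.1815
P_A − P_B = 0.1660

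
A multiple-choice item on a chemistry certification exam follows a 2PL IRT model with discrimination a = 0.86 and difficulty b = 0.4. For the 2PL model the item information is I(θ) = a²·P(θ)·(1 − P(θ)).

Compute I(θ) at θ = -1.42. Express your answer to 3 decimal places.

0.106

P = 1/(1+e^{1.5652}) = 0.1729
P(1−P) = 0.1729 × 0.8271 = 0.1430
I = a² × P(1−P) = 0.86² × 0.1430 = 0.10577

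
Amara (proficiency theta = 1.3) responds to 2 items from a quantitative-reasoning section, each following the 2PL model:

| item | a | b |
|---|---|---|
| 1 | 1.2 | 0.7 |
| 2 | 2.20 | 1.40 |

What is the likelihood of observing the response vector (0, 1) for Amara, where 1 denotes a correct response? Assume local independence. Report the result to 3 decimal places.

0.146

P(theta) = 1 / (1 + exp(−a(theta − b)))
P_1 = 1/(1+e^{-0.7200}) = 0.6726
P_2 = 1/(1+e^{0.2200}) = 0.4452
L = (1−P_1) × P_2 = 0.3274 × 0.4452 = 0.14576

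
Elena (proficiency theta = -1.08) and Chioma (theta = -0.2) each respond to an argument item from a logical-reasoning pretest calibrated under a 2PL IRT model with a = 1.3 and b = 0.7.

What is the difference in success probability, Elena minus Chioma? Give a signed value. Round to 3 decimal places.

P(theta) = 1 / (1 + exp(−a(theta − b)))
P(Elena) = 0.0900  [exponent -2.3140]
P(Chioma) = 0.2369  [exponent -1.1700]
Difference = 0.0900 − 0.2369 = -0.1469

-0.147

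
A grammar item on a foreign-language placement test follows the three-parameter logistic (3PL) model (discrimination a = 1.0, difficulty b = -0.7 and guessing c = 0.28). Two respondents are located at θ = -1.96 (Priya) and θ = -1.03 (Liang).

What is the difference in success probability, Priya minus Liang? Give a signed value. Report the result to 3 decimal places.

-0.142

P(θ) = c + (1 − c) · 1 / (1 + exp(−a(θ − b)))
P(Priya) = 0.4391  [exponent -1.2600]
P(Liang) = 0.5811  [exponent -0.3300]
Difference = 0.4391 − 0.5811 = -0.1420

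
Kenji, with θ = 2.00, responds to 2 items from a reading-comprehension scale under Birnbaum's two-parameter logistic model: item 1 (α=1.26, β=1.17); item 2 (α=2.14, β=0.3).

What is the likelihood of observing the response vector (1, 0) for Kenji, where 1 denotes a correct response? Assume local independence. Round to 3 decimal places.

P(θ) = 1 / (1 + exp(−α(θ − β)))
P_1 = 1/(1+e^{-1.0458}) = 0.7400
P_2 = 1/(1+e^{-3.6380}) = 0.9744
L = P_1 × (1−P_2) = 0.7400 × 0.0256 = 0.01897

0.019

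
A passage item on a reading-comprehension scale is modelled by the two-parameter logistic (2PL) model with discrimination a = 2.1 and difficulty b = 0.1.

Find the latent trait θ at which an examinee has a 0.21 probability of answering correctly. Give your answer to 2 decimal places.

P(θ) = 1 / (1 + exp(−a(θ − b)))
logit = ln(0.2100/0.7900) = -1.3249
θ = b + logit/(a) = 0.1 + (-1.3249)/2.1000 = -0.5309

-0.53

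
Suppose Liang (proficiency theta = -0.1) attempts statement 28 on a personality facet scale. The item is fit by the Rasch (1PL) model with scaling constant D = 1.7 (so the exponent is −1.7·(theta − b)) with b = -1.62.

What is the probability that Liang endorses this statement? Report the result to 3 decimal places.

0.930

P(theta) = 1 / (1 + exp(−D·(theta − b)))
Exponent: 1.7 × (-0.1 − (-1.62)) = 2.5840
1/(1 + e^{-2.5840}) = 0.9298
P = 0.9298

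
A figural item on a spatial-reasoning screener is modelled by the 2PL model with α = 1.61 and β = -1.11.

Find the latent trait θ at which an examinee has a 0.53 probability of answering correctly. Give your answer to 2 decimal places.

-1.04

P(θ) = 1 / (1 + exp(−α(θ − β)))
logit = ln(0.5300/0.4700) = 0.1201
θ = β + logit/(α) = -1.11 + 0.1201/1.6100 = -1.0354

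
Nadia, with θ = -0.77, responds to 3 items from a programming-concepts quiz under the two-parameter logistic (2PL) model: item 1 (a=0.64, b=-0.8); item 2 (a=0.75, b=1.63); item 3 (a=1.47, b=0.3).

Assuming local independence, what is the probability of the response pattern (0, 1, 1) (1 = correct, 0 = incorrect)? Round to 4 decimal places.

0.0121

P(θ) = 1 / (1 + exp(−a(θ − b)))
P_1 = 1/(1+e^{-0.0192}) = 0.5048
P_2 = 1/(1+e^{1.8000}) = 0.1419
P_3 = 1/(1+e^{1.5729}) = 0.1718
L = (1−P_1) × P_2 × P_3 = 0.4952 × 0.1419 × 0.1718 = 0.01207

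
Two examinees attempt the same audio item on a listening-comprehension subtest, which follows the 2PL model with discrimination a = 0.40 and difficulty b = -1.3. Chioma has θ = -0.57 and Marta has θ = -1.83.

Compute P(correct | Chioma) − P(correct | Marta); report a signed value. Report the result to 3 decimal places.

0.125

P(θ) = 1 / (1 + exp(−a(θ − b)))
P(Chioma) = 0.5725  [exponent 0.2920]
P(Marta) = 0.4472  [exponent -0.2120]
Difference = 0.5725 − 0.4472 = 0.1253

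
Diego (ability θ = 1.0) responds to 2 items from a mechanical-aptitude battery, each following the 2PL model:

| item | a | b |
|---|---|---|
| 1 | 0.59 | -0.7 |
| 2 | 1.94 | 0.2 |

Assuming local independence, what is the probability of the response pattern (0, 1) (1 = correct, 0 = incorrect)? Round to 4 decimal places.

0.2214

P(θ) = 1 / (1 + exp(−a(θ − b)))
P_1 = 1/(1+e^{-1.0030}) = 0.7316
P_2 = 1/(1+e^{-1.5520}) = 0.8252
L = (1−P_1) × P_2 = 0.2684 × 0.8252 = 0.22144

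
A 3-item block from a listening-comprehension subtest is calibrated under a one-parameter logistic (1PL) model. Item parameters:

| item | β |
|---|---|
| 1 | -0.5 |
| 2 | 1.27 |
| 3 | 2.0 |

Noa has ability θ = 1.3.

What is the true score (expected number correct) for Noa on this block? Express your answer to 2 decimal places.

1.70

P(θ) = 1 / (1 + exp(−(θ − β)))
P_1 = 1/(1+e^{-1.8000}) = 0.8581
P_2 = 1/(1+e^{-0.0300}) = 0.5075
P_3 = 1/(1+e^{0.7000}) = 0.3318
E[score] = 0.8581 + 0.5075 + 0.3318 = 1.6975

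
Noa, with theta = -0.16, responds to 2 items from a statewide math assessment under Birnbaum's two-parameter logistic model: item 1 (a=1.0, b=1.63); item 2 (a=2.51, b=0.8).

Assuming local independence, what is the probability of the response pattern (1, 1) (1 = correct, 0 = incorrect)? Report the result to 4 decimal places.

P(theta) = 1 / (1 + exp(−a(theta − b)))
P_1 = 1/(1+e^{1.7900}) = 0.1431
P_2 = 1/(1+e^{2.4096}) = 0.0824
L = P_1 × P_2 = 0.1431 × 0.0824 = 0.01180

0.0118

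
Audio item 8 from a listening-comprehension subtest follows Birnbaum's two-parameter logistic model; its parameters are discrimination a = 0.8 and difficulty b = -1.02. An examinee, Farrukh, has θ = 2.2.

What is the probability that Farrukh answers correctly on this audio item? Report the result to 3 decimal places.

0.929

P(θ) = 1 / (1 + exp(−a(θ − b)))
Exponent: 0.8 × (2.2 − (-1.02)) = 2.5760
1/(1 + e^{-2.5760}) = 0.9293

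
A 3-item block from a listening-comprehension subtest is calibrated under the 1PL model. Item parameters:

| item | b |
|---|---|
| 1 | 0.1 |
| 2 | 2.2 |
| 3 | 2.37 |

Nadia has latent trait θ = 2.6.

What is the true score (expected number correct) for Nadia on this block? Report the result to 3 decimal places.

P(θ) = 1 / (1 + exp(−(θ − b)))
P_1 = 1/(1+e^{-2.5000}) = 0.9241
P_2 = 1/(1+e^{-0.4000}) = 0.5987
P_3 = 1/(1+e^{-0.2300}) = 0.5572
E[score] = 0.9241 + 0.5987 + 0.5572 = 2.0801

2.080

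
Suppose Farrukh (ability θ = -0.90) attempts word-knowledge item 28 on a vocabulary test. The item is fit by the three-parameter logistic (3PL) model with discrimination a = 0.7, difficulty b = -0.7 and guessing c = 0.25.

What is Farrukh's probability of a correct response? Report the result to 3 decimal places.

P(θ) = c + (1 − c) · 1 / (1 + exp(−a(θ − b)))
Exponent: 0.7 × (-0.90 − (-0.7)) = -0.1400
1/(1 + e^{0.1400}) = 0.4651
P = 0.25 + 0.75 × 0.4651 = 0.5988

0.599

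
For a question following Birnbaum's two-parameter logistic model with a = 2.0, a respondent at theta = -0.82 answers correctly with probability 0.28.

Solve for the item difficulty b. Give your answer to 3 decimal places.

-0.348

P(theta) = 1 / (1 + exp(−a(theta − b)))
logit(0.28) = ln(0.28/0.72) = -0.9445
b = theta − logit/(a) = -0.82 − (-0.9445)/2.0000 = -0.3478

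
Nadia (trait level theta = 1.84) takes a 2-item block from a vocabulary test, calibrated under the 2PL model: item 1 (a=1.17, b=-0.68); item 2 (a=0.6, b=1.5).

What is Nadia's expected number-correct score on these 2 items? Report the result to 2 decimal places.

P(theta) = 1 / (1 + exp(−a(theta − b)))
P_1 = 1/(1+e^{-2.9484}) = 0.9502
P_2 = 1/(1+e^{-0.2040}) = 0.5508
E[score] = 0.9502 + 0.5508 = 1.5010

1.50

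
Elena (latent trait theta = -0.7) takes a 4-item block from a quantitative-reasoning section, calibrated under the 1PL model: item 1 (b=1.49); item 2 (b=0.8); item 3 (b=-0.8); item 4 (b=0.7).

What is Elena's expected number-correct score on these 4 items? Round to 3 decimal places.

1.006

P(theta) = 1 / (1 + exp(−(theta − b)))
P_1 = 1/(1+e^{2.1900}) = 0.1007
P_2 = 1/(1+e^{1.5000}) = 0.1824
P_3 = 1/(1+e^{-0.1000}) = 0.5250
P_4 = 1/(1+e^{1.4000}) = 0.1978
E[score] = 0.1007 + 0.1824 + 0.5250 + 0.1978 = 1.0059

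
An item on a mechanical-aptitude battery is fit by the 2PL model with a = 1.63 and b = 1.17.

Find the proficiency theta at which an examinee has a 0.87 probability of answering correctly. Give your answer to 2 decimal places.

2.34

P(theta) = 1 / (1 + exp(−a(theta − b)))
logit = ln(0.8700/0.1300) = 1.9010
theta = b + logit/(a) = 1.17 + 1.9010/1.6300 = 2.3362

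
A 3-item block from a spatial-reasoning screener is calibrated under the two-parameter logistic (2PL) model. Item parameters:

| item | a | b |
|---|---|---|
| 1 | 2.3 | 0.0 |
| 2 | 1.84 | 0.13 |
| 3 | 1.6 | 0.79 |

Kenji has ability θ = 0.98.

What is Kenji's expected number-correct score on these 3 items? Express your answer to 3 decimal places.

2.307

P(θ) = 1 / (1 + exp(−a(θ − b)))
P_1 = 1/(1+e^{-2.2540}) = 0.9050
P_2 = 1/(1+e^{-1.5640}) = 0.8269
P_3 = 1/(1+e^{-0.3040}) = 0.5754
E[score] = 0.9050 + 0.8269 + 0.5754 = 2.3073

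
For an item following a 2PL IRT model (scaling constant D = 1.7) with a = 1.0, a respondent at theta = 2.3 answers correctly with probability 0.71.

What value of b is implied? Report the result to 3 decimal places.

P(theta) = 1 / (1 + exp(−D·a(theta − b)))
logit(0.71) = ln(0.71/0.29) = 0.8954
b = theta − logit/(1.7·a) = 2.3 − 0.8954/1.7000 = 1.7733

1.773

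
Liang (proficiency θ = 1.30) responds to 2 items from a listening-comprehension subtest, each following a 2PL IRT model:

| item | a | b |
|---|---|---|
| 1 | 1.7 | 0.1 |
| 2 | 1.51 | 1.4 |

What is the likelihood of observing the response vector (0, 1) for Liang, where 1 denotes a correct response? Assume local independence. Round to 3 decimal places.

P(θ) = 1 / (1 + exp(−a(θ − b)))
P_1 = 1/(1+e^{-2.0400}) = 0.8849
P_2 = 1/(1+e^{0.1510}) = 0.4623
L = (1−P_1) × P_2 = 0.1151 × 0.4623 = 0.05320

0.053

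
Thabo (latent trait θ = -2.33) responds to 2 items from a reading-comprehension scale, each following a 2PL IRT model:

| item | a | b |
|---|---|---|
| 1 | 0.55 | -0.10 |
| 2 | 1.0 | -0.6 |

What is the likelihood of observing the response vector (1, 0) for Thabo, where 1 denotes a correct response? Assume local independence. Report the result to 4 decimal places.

P(θ) = 1 / (1 + exp(−a(θ − b)))
P_1 = 1/(1+e^{1.2265}) = 0.2268
P_2 = 1/(1+e^{1.7300}) = 0.1506
L = P_1 × (1−P_2) = 0.2268 × 0.8494 = 0.19264

0.1926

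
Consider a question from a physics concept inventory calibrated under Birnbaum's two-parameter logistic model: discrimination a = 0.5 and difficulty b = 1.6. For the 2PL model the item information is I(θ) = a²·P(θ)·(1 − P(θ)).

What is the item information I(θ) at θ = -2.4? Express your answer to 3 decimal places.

0.026

P = 1/(1+e^{2.0000}) = 0.1192
P(1−P) = 0.1192 × 0.8808 = 0.1050
I = a² × P(1−P) = 0.5² × 0.1050 = 0.02625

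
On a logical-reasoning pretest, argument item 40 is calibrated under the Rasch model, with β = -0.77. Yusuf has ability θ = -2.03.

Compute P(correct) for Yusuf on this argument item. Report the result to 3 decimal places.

0.221

P(θ) = 1 / (1 + exp(−(θ − β)))
Exponent: (-2.03 − (-0.77)) = -1.2600
1/(1 + e^{1.2600}) = 0.2210
P = 0.2210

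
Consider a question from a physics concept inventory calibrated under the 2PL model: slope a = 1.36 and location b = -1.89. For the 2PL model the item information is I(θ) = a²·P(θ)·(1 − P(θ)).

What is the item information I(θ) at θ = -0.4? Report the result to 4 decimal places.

P = 1/(1+e^{-2.0264}) = 0.8835
P(1−P) = 0.8835 × 0.1165 = 0.1029
I = a² × P(1−P) = 1.36² × 0.1029 = 0.19032

0.1903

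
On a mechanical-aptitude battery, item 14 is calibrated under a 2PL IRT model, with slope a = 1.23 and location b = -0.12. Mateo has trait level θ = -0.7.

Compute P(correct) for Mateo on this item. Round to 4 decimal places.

0.3288

P(θ) = 1 / (1 + exp(−a(θ − b)))
Exponent: 1.23 × (-0.7 − (-0.12)) = -0.7134
1/(1 + e^{0.7134}) = 0.3288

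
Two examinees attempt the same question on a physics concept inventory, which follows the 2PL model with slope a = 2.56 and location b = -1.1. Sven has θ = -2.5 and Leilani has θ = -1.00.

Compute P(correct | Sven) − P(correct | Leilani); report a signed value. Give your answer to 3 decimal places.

P(θ) = 1 / (1 + exp(−a(θ − b)))
P(Sven) = 0.0270  [exponent -3.5840]
P(Leilani) = 0.5637  [exponent 0.2560]
Difference = 0.0270 − 0.5637 = -0.5366

-0.537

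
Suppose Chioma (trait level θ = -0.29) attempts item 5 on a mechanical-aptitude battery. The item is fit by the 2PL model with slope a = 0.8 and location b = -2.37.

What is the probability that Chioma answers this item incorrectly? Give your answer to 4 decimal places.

P(θ) = 1 / (1 + exp(−a(θ − b)))
Exponent: 0.8 × (-0.29 − (-2.37)) = 1.6640
1/(1 + e^{-1.6640}) = 0.8408
P(incorrect) = 1 − 0.8408 = 0.1592

0.1592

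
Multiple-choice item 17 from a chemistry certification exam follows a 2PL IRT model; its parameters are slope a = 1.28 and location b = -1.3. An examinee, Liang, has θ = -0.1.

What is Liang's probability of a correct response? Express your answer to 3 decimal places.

0.823

P(θ) = 1 / (1 + exp(−a(θ − b)))
Exponent: 1.28 × (-0.1 − (-1.3)) = 1.5360
1/(1 + e^{-1.5360}) = 0.8229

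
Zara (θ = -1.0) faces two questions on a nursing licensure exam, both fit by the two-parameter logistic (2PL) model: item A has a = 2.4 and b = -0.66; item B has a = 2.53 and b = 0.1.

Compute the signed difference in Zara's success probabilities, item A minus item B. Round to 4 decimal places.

0.2484

P(θ) = 1 / (1 + exp(−a(θ − b)))
P_A = 0.3066
P_B = 0.0582
P_A − P_B = 0.2484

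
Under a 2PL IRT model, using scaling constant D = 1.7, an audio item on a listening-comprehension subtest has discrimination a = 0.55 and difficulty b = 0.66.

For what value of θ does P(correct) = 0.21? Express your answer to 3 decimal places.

-0.757

P(θ) = 1 / (1 + exp(−D·a(θ − b)))
logit = ln(0.2100/0.7900) = -1.3249
θ = b + logit/(1.7·a) = 0.66 + (-1.3249)/0.9350 = -0.7570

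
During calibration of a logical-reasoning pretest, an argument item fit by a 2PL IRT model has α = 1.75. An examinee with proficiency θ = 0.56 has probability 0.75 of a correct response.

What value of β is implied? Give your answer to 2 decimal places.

P(θ) = 1 / (1 + exp(−α(θ − β)))
logit(0.75) = ln(0.75/0.25) = 1.0986
β = θ − logit/(α) = 0.56 − 1.0986/1.7500 = -0.0678

-0.07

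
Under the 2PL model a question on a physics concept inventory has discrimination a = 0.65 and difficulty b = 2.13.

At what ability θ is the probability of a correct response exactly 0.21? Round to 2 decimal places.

P(θ) = 1 / (1 + exp(−a(θ − b)))
logit = ln(0.2100/0.7900) = -1.3249
θ = b + logit/(a) = 2.13 + (-1.3249)/0.6500 = 0.0917

0.09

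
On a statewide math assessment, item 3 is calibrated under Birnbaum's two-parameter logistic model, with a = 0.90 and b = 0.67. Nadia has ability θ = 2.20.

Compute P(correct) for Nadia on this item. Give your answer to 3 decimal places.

P(θ) = 1 / (1 + exp(−a(θ − b)))
Exponent: 0.90 × (2.20 − 0.67) = 1.3770
1/(1 + e^{-1.3770}) = 0.7985

0.799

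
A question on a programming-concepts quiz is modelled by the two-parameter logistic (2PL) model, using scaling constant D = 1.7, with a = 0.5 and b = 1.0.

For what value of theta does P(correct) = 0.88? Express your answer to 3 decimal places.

3.344

P(theta) = 1 / (1 + exp(−D·a(theta − b)))
logit = ln(0.8800/0.1200) = 1.9924
theta = b + logit/(1.7·a) = 1.0 + 1.9924/0.8500 = 3.3440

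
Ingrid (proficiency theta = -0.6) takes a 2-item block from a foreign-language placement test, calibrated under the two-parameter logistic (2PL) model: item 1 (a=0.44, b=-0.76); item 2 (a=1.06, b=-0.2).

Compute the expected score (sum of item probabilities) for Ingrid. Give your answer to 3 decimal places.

0.913

P(theta) = 1 / (1 + exp(−a(theta − b)))
P_1 = 1/(1+e^{-0.0704}) = 0.5176
P_2 = 1/(1+e^{0.4240}) = 0.3956
E[score] = 0.5176 + 0.3956 = 0.9132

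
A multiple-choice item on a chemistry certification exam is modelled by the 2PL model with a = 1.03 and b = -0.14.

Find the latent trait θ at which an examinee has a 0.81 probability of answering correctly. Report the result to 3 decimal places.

P(θ) = 1 / (1 + exp(−a(θ − b)))
logit = ln(0.8100/0.1900) = 1.4500
θ = b + logit/(a) = -0.14 + 1.4500/1.0300 = 1.2678

1.268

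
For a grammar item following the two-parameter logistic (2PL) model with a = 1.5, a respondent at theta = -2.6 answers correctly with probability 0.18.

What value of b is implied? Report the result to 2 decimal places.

P(theta) = 1 / (1 + exp(−a(theta − b)))
logit(0.18) = ln(0.18/0.82) = -1.5163
b = theta − logit/(a) = -2.6 − (-1.5163)/1.5000 = -1.5891

-1.59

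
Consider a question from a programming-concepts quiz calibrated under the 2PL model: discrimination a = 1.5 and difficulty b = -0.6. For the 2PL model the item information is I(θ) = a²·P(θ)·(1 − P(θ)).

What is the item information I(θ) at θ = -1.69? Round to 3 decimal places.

P = 1/(1+e^{1.6350}) = 0.1631
P(1−P) = 0.1631 × 0.8369 = 0.1365
I = a² × P(1−P) = 1.5² × 0.1365 = 0.30719

0.307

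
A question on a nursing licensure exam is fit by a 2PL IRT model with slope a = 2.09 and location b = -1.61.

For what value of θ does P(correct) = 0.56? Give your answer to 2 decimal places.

-1.49

P(θ) = 1 / (1 + exp(−a(θ − b)))
logit = ln(0.5600/0.4400) = 0.2412
θ = b + logit/(a) = -1.61 + 0.2412/2.0900 = -1.4946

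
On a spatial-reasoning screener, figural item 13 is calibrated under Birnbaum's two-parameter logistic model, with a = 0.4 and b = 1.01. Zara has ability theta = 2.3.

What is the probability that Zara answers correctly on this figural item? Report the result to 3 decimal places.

0.626

P(theta) = 1 / (1 + exp(−a(theta − b)))
Exponent: 0.4 × (2.3 − 1.01) = 0.5160
1/(1 + e^{-0.5160}) = 0.6262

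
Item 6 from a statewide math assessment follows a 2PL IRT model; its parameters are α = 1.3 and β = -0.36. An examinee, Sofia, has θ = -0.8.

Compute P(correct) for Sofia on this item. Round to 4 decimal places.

0.3608

P(θ) = 1 / (1 + exp(−α(θ − β)))
Exponent: 1.3 × (-0.8 − (-0.36)) = -0.5720
1/(1 + e^{0.5720}) = 0.3608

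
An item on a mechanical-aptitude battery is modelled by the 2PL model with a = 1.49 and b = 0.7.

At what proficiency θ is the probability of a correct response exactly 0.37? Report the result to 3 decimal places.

P(θ) = 1 / (1 + exp(−a(θ − b)))
logit = ln(0.3700/0.6300) = -0.5322
θ = b + logit/(a) = 0.7 + (-0.5322)/1.4900 = 0.3428

0.343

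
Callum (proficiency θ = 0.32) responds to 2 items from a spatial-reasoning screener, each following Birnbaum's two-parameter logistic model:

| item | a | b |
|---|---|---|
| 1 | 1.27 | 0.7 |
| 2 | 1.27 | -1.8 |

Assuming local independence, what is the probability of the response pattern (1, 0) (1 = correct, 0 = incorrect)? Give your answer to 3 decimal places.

P(θ) = 1 / (1 + exp(−a(θ − b)))
P_1 = 1/(1+e^{0.4826}) = 0.3816
P_2 = 1/(1+e^{-2.6924}) = 0.9366
L = P_1 × (1−P_2) = 0.3816 × 0.0634 = 0.02420

0.024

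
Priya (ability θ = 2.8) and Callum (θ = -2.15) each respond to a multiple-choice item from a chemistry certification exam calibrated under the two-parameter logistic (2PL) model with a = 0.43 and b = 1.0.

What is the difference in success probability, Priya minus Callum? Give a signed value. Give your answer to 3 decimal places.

P(θ) = 1 / (1 + exp(−a(θ − b)))
P(Priya) = 0.6844  [exponent 0.7740]
P(Callum) = 0.2051  [exponent -1.3545]
Difference = 0.6844 − 0.2051 = 0.4792

0.479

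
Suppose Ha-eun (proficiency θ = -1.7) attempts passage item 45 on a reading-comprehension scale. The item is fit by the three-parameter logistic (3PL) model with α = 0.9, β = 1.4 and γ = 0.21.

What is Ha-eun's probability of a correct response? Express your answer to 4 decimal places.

0.2557

P(θ) = γ + (1 − γ) · 1 / (1 + exp(−α(θ − β)))
Exponent: 0.9 × (-1.7 − 1.4) = -2.7900
1/(1 + e^{2.7900}) = 0.0579
P = 0.21 + 0.79 × 0.0579 = 0.2557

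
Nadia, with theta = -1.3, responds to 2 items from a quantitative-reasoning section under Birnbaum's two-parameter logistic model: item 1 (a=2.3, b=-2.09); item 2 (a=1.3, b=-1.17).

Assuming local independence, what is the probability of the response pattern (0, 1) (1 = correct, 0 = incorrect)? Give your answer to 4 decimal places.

0.0640

P(theta) = 1 / (1 + exp(−a(theta − b)))
P_1 = 1/(1+e^{-1.8170}) = 0.8602
P_2 = 1/(1+e^{0.1690}) = 0.4579
L = (1−P_1) × P_2 = 0.1398 × 0.4579 = 0.06400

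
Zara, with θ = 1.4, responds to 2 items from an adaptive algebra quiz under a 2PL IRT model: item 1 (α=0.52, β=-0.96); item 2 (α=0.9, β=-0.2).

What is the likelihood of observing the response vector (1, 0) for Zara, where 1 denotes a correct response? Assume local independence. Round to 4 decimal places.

0.1481

P(θ) = 1 / (1 + exp(−α(θ − β)))
P_1 = 1/(1+e^{-1.2272}) = 0.7733
P_2 = 1/(1+e^{-1.4400}) = 0.8085
L = P_1 × (1−P_2) = 0.7733 × 0.1915 = 0.14813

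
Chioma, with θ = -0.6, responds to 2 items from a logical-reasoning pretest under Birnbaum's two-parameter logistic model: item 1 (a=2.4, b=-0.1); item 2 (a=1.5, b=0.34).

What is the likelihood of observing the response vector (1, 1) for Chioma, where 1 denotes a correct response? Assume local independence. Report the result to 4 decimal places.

0.0454

P(θ) = 1 / (1 + exp(−a(θ − b)))
P_1 = 1/(1+e^{1.2000}) = 0.2315
P_2 = 1/(1+e^{1.4100}) = 0.1962
L = P_1 × P_2 = 0.2315 × 0.1962 = 0.04542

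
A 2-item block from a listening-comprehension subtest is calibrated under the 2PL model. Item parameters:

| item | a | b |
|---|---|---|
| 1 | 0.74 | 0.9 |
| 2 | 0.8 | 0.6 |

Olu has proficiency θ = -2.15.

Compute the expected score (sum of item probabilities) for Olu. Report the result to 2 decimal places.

0.19

P(θ) = 1 / (1 + exp(−a(θ − b)))
P_1 = 1/(1+e^{2.2570}) = 0.0947
P_2 = 1/(1+e^{2.2000}) = 0.0998
E[score] = 0.0947 + 0.0998 = 0.1945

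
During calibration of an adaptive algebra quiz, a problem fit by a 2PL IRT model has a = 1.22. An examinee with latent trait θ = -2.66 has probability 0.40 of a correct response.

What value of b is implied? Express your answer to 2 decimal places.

-2.33

P(θ) = 1 / (1 + exp(−a(θ − b)))
logit(0.40) = ln(0.40/0.60) = -0.4055
b = θ − logit/(a) = -2.66 − (-0.4055)/1.2200 = -2.3277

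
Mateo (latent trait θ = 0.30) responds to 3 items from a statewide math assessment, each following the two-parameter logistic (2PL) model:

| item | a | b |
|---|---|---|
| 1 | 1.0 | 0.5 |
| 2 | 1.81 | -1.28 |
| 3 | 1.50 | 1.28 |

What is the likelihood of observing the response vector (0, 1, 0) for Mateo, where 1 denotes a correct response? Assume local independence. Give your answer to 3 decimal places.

0.423

P(θ) = 1 / (1 + exp(−a(θ − b)))
P_1 = 1/(1+e^{0.2000}) = 0.4502
P_2 = 1/(1+e^{-2.8598}) = 0.9458
P_3 = 1/(1+e^{1.4700}) = 0.1869
L = (1−P_1) × P_2 × (1−P_3) = 0.5498 × 0.9458 × 0.8131 = 0.42283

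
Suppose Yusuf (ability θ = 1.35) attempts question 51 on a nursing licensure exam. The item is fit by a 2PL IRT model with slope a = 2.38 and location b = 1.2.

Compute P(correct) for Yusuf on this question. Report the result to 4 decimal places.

P(θ) = 1 / (1 + exp(−a(θ − b)))
Exponent: 2.38 × (1.35 − 1.2) = 0.3570
1/(1 + e^{-0.3570}) = 0.5883

0.5883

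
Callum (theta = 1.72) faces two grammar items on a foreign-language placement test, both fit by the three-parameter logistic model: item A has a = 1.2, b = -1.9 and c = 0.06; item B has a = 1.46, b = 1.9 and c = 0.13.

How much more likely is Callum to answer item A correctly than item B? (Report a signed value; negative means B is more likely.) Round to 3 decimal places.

P(theta) = c + (1 − c) · 1 / (1 + exp(−a(theta − b)))
P_A = 0.9880
P_B = 0.5082
P_A − P_B = 0.4798

0.480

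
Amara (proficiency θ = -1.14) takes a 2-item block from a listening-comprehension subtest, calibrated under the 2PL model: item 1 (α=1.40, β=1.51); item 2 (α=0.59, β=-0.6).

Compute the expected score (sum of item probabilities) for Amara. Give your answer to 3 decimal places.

0.445

P(θ) = 1 / (1 + exp(−α(θ − β)))
P_1 = 1/(1+e^{3.7100}) = 0.0239
P_2 = 1/(1+e^{0.3186}) = 0.4210
E[score] = 0.0239 + 0.4210 = 0.4449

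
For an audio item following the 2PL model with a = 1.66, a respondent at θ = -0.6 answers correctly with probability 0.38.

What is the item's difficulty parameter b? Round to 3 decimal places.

P(θ) = 1 / (1 + exp(−a(θ − b)))
logit(0.38) = ln(0.38/0.62) = -0.4895
b = θ − logit/(a) = -0.6 − (-0.4895)/1.6600 = -0.3051

-0.305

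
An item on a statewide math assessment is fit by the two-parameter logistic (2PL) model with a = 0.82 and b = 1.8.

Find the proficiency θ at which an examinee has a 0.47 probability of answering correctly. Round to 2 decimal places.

P(θ) = 1 / (1 + exp(−a(θ − b)))
logit = ln(0.4700/0.5300) = -0.1201
θ = b + logit/(a) = 1.8 + (-0.1201)/0.8200 = 1.6535

1.65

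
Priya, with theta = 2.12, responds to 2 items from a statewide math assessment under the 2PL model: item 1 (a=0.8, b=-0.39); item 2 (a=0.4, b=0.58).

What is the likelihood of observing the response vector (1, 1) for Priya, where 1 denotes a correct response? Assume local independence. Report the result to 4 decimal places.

0.5725

P(theta) = 1 / (1 + exp(−a(theta − b)))
P_1 = 1/(1+e^{-2.0080}) = 0.8816
P_2 = 1/(1+e^{-0.6160}) = 0.6493
L = P_1 × P_2 = 0.8816 × 0.6493 = 0.57245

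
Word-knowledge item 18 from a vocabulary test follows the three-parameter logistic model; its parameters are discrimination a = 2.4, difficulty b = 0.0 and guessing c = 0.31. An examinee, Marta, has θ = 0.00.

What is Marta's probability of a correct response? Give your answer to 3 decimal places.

P(θ) = c + (1 − c) · 1 / (1 + exp(−a(θ − b)))
Exponent: 2.4 × (0.00 − 0.0) = 0.0000
1/(1 + e^{0.0000}) = 0.5000
P = 0.31 + 0.69 × 0.5000 = 0.6550

0.655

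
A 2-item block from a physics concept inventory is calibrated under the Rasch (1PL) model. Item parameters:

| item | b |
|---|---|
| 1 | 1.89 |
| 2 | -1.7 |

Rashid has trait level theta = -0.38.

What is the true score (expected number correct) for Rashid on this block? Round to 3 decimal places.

0.883

P(theta) = 1 / (1 + exp(−(theta − b)))
P_1 = 1/(1+e^{2.2700}) = 0.0936
P_2 = 1/(1+e^{-1.3200}) = 0.7892
E[score] = 0.0936 + 0.7892 = 0.8828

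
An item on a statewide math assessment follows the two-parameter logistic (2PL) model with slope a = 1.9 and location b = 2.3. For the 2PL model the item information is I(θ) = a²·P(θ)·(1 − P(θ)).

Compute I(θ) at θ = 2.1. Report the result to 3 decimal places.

P = 1/(1+e^{0.3800}) = 0.4061
P(1−P) = 0.4061 × 0.5939 = 0.2412
I = a² × P(1−P) = 1.9² × 0.2412 = 0.87069

0.871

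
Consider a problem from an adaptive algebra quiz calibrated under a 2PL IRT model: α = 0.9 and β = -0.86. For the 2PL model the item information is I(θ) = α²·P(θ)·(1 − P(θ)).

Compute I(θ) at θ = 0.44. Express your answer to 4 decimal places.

P = 1/(1+e^{-1.1700}) = 0.7631
P(1−P) = 0.7631 × 0.2369 = 0.1808
I = α² × P(1−P) = 0.9² × 0.1808 = 0.14641

0.1464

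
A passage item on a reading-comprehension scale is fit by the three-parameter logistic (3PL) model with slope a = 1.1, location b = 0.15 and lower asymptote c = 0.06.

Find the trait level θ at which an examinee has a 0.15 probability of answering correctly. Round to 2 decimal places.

P(θ) = c + (1 − c) · 1 / (1 + exp(−a(θ − b)))
Remove guessing floor: (0.15 − 0.06)/(1 − 0.06) = 0.0957
logit = ln(0.0957/0.9043) = -2.2454
θ = b + logit/(a) = 0.15 + (-2.2454)/1.1000 = -1.8913

-1.89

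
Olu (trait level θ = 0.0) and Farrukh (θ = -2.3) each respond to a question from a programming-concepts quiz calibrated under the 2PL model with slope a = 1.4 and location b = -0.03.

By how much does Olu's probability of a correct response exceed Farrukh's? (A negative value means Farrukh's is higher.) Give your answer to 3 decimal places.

0.470

P(θ) = 1 / (1 + exp(−a(θ − b)))
P(Olu) = 0.5105  [exponent 0.0420]
P(Farrukh) = 0.0400  [exponent -3.1780]
Difference = 0.5105 − 0.0400 = 0.4705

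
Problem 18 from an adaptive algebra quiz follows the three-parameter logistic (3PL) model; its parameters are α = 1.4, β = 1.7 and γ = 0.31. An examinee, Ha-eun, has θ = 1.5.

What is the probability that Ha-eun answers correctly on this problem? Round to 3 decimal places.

P(θ) = γ + (1 − γ) · 1 / (1 + exp(−α(θ − β)))
Exponent: 1.4 × (1.5 − 1.7) = -0.2800
1/(1 + e^{0.2800}) = 0.4305
P = 0.31 + 0.69 × 0.4305 = 0.6070

0.607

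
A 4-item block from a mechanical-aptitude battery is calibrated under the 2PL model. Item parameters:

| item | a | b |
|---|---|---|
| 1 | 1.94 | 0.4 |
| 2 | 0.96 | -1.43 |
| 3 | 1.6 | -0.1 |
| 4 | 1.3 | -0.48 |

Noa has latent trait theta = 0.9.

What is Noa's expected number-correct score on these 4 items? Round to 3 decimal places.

3.318

P(theta) = 1 / (1 + exp(−a(theta − b)))
P_1 = 1/(1+e^{-0.9700}) = 0.7251
P_2 = 1/(1+e^{-2.2368}) = 0.9035
P_3 = 1/(1+e^{-1.6000}) = 0.8320
P_4 = 1/(1+e^{-1.7940}) = 0.8574
E[score] = 0.7251 + 0.9035 + 0.8320 + 0.8574 = 3.3181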